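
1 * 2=2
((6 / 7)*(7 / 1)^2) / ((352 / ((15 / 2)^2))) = 4725 / 704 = 6.71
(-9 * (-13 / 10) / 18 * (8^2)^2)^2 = 177209344 / 25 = 7088373.76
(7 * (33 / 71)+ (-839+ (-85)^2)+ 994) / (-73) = -101.14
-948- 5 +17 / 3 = -2842 / 3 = -947.33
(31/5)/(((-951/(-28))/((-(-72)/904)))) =2604/179105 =0.01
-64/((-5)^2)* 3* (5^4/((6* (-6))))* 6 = 800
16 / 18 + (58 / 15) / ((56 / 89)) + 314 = 404503 / 1260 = 321.03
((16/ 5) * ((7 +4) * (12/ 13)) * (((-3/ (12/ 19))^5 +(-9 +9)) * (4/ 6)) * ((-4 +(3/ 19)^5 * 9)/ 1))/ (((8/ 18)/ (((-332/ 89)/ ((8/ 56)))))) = -569565159471/ 46280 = -12306939.49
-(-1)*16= 16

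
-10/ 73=-0.14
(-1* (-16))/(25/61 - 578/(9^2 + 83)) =-80032/15579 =-5.14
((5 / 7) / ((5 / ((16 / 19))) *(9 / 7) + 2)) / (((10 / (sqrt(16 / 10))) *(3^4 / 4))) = 64 *sqrt(10) / 436995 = 0.00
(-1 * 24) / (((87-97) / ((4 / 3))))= 3.20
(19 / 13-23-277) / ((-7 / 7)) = 3881 / 13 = 298.54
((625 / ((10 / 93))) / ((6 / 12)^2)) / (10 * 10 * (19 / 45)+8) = 104625 / 226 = 462.94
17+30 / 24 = 73 / 4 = 18.25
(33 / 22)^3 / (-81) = -1 / 24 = -0.04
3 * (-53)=-159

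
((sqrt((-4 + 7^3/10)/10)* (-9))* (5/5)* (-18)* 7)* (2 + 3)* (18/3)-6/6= -1 + 3402* sqrt(303)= 59217.26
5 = 5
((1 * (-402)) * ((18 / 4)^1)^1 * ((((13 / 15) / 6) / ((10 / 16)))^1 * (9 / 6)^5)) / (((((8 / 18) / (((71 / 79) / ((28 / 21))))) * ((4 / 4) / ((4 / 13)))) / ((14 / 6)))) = -218474739 / 63200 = -3456.88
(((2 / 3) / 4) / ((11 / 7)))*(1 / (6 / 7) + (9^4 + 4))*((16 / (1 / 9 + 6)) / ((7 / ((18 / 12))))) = 236382 / 605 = 390.71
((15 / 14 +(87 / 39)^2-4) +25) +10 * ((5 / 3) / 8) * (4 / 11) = 2170985 / 78078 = 27.81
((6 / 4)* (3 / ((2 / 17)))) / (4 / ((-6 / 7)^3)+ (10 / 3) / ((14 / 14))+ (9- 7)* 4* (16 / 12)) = 4131 / 826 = 5.00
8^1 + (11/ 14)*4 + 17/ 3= 353/ 21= 16.81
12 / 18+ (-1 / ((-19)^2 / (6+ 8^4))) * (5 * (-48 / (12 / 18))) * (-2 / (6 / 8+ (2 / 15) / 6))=-1594757242 / 150537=-10593.79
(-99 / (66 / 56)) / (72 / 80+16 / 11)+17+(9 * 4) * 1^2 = 641 / 37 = 17.32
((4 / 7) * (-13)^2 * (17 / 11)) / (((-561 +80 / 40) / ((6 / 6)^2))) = -884 / 3311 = -0.27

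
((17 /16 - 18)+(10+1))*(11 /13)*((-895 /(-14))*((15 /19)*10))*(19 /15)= -4676375 /1456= -3211.80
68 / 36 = 17 / 9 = 1.89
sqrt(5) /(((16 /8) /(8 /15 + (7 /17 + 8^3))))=130801 * sqrt(5) /510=573.49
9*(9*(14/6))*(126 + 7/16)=382347/16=23896.69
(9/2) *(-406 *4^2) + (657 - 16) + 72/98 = -1400923/49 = -28590.27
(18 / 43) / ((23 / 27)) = 0.49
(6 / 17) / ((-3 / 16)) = -32 / 17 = -1.88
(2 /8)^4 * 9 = 9 /256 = 0.04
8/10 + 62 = 314/5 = 62.80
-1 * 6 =-6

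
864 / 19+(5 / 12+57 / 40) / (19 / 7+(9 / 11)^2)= 300703433 / 6534480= 46.02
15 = 15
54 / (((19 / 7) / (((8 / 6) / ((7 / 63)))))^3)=32006016 / 6859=4666.28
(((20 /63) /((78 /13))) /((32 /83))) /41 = 415 /123984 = 0.00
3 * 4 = 12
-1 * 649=-649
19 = 19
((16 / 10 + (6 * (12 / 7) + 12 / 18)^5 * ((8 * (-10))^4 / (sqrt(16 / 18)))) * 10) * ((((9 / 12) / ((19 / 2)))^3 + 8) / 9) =60862964827619.28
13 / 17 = 0.76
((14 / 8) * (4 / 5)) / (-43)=-7 / 215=-0.03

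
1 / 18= 0.06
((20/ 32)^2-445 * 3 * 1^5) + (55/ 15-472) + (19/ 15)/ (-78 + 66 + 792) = -337510571/ 187200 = -1802.94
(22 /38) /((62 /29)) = 0.27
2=2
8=8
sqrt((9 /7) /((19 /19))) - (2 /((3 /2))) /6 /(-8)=1 /36 + 3 * sqrt(7) /7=1.16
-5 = -5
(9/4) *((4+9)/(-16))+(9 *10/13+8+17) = 25039/832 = 30.09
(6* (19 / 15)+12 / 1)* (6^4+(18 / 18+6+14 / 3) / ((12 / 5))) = 2294719 / 90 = 25496.88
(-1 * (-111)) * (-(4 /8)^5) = -111 /32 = -3.47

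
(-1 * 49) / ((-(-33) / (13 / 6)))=-637 / 198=-3.22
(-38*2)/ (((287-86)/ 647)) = -49172/ 201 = -244.64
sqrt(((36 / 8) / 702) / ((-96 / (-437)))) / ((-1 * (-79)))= sqrt(11362) / 49296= 0.00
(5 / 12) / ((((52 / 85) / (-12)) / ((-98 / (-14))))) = -2975 / 52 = -57.21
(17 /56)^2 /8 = 289 /25088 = 0.01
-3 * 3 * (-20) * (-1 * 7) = -1260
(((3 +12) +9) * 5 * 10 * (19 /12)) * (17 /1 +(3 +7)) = 51300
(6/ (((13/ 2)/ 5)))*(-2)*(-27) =3240/ 13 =249.23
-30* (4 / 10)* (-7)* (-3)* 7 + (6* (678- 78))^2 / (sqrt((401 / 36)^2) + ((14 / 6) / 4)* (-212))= -473705964 / 4051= -116935.56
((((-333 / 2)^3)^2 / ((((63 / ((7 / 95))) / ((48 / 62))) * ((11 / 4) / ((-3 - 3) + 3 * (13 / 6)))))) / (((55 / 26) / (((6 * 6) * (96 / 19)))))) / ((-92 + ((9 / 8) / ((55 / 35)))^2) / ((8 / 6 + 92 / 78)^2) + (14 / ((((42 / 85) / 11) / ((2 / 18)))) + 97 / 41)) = 6947218895773850653391437824 / 518419675703254525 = 13400762396.51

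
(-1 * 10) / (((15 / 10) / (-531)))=3540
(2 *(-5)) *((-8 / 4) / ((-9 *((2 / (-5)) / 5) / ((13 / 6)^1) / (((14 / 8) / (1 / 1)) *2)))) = 11375 / 54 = 210.65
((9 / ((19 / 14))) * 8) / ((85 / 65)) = 13104 / 323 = 40.57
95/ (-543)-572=-310691/ 543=-572.17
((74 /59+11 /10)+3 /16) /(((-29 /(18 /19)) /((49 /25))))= -5290677 /32509000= -0.16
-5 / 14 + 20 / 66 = -25 / 462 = -0.05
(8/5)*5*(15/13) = 120/13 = 9.23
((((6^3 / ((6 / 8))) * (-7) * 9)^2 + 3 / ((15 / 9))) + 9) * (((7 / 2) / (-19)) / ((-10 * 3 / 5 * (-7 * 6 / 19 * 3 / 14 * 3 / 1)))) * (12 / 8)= -213373447 / 20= -10668672.35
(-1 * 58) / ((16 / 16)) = -58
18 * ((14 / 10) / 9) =14 / 5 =2.80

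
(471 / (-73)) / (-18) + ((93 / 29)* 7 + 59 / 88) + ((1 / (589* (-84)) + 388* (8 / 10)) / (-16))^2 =145869938249532020383 / 364823393608396800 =399.84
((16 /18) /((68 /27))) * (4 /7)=0.20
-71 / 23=-3.09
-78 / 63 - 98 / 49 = -68 / 21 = -3.24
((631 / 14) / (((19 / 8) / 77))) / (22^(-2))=13437776 / 19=707251.37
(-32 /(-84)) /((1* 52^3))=1 /369096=0.00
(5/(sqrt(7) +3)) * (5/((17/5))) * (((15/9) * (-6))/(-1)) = 1875/17 - 625 * sqrt(7)/17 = 13.02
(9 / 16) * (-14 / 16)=-63 / 128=-0.49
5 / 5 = 1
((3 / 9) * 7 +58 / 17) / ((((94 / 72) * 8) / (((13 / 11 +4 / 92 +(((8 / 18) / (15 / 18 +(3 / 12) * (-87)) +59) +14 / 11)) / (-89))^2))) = 0.26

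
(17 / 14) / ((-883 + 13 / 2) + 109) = -17 / 10745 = -0.00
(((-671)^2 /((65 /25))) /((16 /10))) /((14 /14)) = 11256025 /104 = 108231.01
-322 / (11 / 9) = -2898 / 11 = -263.45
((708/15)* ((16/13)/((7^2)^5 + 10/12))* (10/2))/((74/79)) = 0.00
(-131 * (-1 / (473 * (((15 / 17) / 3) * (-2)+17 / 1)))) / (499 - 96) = 0.00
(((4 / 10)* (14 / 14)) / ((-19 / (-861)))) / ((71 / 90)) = 30996 / 1349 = 22.98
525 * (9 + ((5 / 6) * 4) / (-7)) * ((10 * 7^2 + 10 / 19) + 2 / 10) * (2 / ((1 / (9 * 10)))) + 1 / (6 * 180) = 8111146572019 / 20520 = 395280047.37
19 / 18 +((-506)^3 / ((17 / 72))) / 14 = -83951129707 / 2142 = -39192871.01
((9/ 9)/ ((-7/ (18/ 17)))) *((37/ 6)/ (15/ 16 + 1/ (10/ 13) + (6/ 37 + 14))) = -109520/ 1925539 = -0.06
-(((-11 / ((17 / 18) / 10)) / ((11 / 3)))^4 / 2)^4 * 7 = -22870634559000886028022865920000000000000000 / 48661191875666868481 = -469997418424052104324345.60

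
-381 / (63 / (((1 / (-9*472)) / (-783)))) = -127 / 69849864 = -0.00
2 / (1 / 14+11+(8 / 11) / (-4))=308 / 1677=0.18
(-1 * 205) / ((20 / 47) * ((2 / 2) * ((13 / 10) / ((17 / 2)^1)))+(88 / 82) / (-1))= 6715595 / 33024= 203.35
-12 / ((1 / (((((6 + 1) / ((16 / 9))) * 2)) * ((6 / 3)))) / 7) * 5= -6615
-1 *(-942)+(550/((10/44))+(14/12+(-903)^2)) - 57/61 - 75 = 299642821/366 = 818696.23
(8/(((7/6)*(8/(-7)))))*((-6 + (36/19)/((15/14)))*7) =16884/95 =177.73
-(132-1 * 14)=-118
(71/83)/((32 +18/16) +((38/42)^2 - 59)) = -250488/7337117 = -0.03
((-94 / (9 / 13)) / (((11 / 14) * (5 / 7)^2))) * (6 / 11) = -1676584 / 9075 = -184.75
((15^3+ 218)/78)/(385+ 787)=3593/91416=0.04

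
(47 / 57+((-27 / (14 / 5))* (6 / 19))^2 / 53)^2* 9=7902822950416 / 878938125289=8.99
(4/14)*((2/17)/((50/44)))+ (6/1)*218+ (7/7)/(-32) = 124521441/95200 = 1308.00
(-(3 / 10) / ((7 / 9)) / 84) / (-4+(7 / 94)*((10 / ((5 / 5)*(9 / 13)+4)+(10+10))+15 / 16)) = 103212 / 51295895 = 0.00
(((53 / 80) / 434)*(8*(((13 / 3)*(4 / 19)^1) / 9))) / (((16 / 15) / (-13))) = -8957 / 593712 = -0.02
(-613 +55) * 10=-5580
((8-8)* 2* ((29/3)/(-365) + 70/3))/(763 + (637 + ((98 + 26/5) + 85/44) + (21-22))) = 0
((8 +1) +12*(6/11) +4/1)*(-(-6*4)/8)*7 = 4515/11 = 410.45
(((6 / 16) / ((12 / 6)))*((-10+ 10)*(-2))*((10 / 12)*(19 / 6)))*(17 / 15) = 0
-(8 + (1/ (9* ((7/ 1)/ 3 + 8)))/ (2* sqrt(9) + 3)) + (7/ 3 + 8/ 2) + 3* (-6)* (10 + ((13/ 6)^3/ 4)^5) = -1737401191187926171/ 829197341687808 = -2095.28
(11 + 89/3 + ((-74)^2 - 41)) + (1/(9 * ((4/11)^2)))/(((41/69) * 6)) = 64659455/11808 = 5475.90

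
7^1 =7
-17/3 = -5.67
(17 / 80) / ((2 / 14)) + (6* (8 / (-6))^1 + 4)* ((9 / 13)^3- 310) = 217970563 / 175760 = 1240.16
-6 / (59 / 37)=-222 / 59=-3.76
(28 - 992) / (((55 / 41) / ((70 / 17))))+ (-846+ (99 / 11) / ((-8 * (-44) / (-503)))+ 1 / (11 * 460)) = -2627309989 / 688160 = -3817.88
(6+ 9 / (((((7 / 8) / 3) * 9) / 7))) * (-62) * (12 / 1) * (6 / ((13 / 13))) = -133920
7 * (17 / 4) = 119 / 4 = 29.75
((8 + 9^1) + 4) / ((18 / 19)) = 133 / 6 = 22.17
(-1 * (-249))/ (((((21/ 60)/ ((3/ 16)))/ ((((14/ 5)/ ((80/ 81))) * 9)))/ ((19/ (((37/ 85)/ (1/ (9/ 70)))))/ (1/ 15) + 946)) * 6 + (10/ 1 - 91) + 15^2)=2534698737/ 1465850612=1.73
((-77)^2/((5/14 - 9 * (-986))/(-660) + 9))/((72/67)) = -152938555/123243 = -1240.95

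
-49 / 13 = -3.77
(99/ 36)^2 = 121/ 16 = 7.56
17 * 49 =833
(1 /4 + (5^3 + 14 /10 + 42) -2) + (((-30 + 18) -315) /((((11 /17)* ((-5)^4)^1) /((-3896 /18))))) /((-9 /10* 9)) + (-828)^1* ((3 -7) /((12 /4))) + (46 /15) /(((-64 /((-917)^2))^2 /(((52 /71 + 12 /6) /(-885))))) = -2340838017838994203 /1433241216000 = -1633247.77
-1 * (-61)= 61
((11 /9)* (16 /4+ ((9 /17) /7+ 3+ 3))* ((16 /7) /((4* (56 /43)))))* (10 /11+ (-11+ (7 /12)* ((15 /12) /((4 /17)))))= -761342219 /20151936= -37.78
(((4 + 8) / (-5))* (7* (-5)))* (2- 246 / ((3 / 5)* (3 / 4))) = -45752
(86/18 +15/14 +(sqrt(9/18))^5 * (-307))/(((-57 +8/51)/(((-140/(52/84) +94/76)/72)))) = 1392084661/4330688544- 579877871 * sqrt(2)/274964352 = -2.66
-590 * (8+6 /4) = -5605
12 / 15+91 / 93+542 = 252857 / 465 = 543.78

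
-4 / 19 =-0.21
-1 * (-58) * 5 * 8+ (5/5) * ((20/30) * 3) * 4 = 2328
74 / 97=0.76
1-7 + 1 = -5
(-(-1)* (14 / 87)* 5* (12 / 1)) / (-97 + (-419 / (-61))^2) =-130235 / 671988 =-0.19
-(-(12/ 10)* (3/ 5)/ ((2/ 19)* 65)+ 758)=-1231579/ 1625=-757.89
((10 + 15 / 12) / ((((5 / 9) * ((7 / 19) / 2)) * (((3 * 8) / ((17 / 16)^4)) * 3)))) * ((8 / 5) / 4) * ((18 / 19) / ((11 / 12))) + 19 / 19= 45526963 / 25231360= 1.80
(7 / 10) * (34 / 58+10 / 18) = 1043 / 1305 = 0.80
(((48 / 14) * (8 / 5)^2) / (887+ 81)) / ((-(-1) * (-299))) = -0.00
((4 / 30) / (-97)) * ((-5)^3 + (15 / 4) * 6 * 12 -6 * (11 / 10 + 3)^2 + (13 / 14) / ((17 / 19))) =-0.06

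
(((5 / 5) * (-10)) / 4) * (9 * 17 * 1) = -765 / 2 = -382.50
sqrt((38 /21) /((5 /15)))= 2.33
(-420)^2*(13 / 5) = 458640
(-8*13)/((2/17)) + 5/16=-14139/16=-883.69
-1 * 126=-126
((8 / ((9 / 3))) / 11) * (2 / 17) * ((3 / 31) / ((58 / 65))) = 520 / 168113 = 0.00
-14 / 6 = -7 / 3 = -2.33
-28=-28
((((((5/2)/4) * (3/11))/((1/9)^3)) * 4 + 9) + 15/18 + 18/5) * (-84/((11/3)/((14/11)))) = -99053304/6655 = -14884.04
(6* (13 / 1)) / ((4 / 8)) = 156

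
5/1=5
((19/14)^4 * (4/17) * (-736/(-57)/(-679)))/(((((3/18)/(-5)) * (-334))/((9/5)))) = -0.00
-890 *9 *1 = -8010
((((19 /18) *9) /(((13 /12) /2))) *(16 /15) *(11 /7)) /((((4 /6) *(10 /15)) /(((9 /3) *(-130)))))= -180576 /7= -25796.57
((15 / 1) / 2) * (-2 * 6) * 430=-38700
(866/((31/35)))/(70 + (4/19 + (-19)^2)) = 2.27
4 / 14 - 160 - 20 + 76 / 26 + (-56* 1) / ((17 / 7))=-309168 / 1547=-199.85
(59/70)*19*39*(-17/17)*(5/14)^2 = -218595/2744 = -79.66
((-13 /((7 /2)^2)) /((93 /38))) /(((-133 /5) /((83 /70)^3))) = 7433231 /273533925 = 0.03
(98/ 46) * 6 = 294/ 23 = 12.78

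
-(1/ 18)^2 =-1/ 324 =-0.00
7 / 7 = 1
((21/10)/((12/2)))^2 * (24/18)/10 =49/3000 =0.02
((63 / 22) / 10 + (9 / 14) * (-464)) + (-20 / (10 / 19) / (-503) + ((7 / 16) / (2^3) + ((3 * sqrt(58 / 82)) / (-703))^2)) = -149609320123819191 / 502265318360960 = -297.87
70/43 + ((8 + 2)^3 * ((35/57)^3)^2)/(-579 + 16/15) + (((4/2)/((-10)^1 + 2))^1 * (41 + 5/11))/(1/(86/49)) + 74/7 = -13971618055957487356/2296963547383014279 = -6.08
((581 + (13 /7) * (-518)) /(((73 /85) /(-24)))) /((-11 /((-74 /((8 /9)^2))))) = 291173535 /3212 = 90651.79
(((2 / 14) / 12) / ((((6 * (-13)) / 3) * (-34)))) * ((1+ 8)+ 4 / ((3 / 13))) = 79 / 222768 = 0.00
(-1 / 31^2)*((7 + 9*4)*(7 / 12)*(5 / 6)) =-1505 / 69192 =-0.02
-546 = -546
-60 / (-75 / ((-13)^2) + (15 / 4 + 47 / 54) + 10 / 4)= -1095120 / 121861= -8.99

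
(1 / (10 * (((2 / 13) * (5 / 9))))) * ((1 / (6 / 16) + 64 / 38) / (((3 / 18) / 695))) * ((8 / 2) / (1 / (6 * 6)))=290392128 / 95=3056759.24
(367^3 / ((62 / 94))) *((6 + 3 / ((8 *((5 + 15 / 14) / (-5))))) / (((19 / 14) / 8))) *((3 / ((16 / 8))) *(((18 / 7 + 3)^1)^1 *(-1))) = -210388924303038 / 10013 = -21011577379.71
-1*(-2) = 2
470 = 470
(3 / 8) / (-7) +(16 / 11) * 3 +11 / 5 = 20051 / 3080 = 6.51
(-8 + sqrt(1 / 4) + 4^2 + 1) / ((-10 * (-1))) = 0.95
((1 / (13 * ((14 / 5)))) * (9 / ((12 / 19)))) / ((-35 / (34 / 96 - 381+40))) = 310669 / 81536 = 3.81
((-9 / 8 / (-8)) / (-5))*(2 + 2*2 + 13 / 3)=-93 / 320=-0.29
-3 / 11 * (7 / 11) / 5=-21 / 605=-0.03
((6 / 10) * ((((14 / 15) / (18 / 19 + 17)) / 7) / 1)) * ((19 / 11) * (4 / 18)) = 1444 / 843975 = 0.00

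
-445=-445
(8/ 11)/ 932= 2/ 2563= 0.00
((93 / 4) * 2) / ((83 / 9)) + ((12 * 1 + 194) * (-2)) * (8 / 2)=-272731 / 166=-1642.96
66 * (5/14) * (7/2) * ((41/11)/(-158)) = -615/316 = -1.95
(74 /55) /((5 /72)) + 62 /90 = 20.06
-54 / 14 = -27 / 7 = -3.86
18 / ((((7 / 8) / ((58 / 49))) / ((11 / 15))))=30624 / 1715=17.86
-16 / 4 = -4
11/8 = 1.38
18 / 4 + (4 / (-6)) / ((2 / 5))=17 / 6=2.83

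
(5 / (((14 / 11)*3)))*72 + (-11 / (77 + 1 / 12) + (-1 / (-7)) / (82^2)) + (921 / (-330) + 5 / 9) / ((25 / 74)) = 1886303953159 / 21551260500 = 87.53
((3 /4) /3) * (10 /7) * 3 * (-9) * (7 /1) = -135 /2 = -67.50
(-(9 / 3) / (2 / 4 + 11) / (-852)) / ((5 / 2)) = 0.00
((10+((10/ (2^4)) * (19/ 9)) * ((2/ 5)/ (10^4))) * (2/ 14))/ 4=3600019/ 10080000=0.36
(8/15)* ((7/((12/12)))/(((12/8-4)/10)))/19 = -224/285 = -0.79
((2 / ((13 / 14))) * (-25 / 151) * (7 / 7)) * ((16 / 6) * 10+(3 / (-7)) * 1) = -55100 / 5889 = -9.36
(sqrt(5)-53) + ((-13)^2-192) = -76 + sqrt(5) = -73.76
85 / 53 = 1.60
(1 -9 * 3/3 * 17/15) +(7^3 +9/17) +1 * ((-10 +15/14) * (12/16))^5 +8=-614315382953827/46812200960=-13122.98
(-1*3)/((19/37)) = -111/19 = -5.84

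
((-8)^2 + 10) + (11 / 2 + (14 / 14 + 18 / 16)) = 81.62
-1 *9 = -9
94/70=47/35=1.34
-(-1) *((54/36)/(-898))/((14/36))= -27/6286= -0.00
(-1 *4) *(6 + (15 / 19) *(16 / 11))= -5976 / 209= -28.59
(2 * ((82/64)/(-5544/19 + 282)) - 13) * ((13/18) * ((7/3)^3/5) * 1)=-175983353/7231680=-24.34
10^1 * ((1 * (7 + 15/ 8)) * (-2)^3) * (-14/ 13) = 9940/ 13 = 764.62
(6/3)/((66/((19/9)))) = 19/297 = 0.06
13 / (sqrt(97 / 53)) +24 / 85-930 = -79026 / 85 +13 *sqrt(5141) / 97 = -920.11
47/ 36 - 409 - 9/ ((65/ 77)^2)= -63931321/ 152100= -420.32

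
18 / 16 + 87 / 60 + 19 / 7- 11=-1599 / 280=-5.71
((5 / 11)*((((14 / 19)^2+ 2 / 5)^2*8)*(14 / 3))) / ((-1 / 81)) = -8759935296 / 7167655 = -1222.15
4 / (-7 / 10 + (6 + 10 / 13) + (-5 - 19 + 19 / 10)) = -130 / 521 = -0.25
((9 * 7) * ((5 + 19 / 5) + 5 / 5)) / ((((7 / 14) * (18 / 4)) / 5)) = 1372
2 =2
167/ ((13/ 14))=2338/ 13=179.85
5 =5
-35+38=3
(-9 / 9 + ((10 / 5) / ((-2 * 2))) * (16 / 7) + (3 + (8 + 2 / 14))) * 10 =90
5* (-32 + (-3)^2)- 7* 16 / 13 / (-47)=-70153 / 611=-114.82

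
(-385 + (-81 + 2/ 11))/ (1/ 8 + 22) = -13664/ 649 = -21.05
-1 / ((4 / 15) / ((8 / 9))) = -10 / 3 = -3.33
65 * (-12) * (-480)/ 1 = 374400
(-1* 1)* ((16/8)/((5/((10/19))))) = -4/19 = -0.21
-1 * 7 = -7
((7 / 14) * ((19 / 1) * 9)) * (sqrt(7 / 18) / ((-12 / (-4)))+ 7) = 19 * sqrt(14) / 4+ 1197 / 2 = 616.27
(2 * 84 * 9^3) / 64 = 15309 / 8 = 1913.62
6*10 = 60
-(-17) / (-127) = -17 / 127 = -0.13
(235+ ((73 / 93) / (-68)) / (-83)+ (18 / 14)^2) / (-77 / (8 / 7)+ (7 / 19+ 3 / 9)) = -231292745942 / 65163023527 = -3.55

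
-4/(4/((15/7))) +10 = 55/7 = 7.86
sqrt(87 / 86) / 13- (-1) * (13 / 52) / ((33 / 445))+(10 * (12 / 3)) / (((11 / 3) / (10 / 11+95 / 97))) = sqrt(7482) / 1118+3376415 / 140844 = 24.05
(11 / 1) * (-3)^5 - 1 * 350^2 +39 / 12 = -125169.75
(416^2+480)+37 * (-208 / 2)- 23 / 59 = 10011569 / 59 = 169687.61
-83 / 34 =-2.44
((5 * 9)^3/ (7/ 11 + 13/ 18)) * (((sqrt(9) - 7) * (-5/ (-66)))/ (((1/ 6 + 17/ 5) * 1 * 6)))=-27337500/ 28783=-949.78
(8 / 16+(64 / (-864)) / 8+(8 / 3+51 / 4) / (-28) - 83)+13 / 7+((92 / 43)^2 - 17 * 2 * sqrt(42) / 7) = -428439757 / 5591376 - 34 * sqrt(42) / 7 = -108.10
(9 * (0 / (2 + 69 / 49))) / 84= 0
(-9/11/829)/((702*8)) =-1/5690256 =-0.00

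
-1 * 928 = -928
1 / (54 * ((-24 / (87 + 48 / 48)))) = -11 / 162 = -0.07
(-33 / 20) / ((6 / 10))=-11 / 4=-2.75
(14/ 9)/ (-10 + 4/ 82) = -287/ 1836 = -0.16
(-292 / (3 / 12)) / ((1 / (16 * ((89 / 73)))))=-22784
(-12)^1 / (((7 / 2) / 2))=-48 / 7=-6.86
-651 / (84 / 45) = -348.75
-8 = -8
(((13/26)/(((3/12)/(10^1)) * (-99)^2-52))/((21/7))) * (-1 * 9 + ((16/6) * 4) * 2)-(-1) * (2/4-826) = -825.49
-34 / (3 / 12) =-136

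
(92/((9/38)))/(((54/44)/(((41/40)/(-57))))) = -20746/3645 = -5.69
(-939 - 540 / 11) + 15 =-10704 / 11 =-973.09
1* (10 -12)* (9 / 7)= -18 / 7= -2.57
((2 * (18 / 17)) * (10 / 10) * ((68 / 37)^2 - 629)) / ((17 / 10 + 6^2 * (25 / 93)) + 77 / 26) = -1218212580 / 13184839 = -92.39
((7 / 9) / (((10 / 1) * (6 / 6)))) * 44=154 / 45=3.42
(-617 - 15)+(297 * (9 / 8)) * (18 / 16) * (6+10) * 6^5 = 46766176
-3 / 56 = -0.05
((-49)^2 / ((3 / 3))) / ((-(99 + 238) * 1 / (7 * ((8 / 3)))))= -134456 / 1011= -132.99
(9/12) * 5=15/4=3.75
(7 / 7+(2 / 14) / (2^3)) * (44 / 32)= 1.40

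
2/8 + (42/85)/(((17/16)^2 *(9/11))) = 231391/294780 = 0.78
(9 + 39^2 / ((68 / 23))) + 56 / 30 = 535829 / 1020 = 525.32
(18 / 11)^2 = 2.68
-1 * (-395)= 395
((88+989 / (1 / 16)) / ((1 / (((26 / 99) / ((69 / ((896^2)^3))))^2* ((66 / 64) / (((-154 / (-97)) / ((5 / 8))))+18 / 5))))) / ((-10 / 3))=-1068197668218955098940122167645583771172864 / 14402025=-74169963475202625946012600000000000.00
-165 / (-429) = 5 / 13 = 0.38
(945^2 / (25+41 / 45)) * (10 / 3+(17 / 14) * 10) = 621928125 / 1166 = 533386.04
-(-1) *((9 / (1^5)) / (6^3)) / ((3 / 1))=1 / 72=0.01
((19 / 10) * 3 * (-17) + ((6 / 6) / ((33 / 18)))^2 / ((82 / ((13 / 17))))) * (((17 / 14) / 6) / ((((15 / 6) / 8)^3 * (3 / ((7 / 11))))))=-13946916352 / 102320625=-136.31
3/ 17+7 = 7.18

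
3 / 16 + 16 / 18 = 155 / 144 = 1.08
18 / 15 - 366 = -1824 / 5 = -364.80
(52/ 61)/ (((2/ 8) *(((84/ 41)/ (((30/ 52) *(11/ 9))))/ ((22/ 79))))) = 99220/ 303597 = 0.33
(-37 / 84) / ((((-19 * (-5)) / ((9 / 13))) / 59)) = -0.19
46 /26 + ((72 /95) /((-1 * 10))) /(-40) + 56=3567367 /61750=57.77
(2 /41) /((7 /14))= 0.10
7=7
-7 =-7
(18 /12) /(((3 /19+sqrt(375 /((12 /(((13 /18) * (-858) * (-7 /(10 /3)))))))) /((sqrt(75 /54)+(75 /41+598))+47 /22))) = -185696766 /52966456103- 570 * sqrt(2) /117442253+117325 * sqrt(77) /117442253+38222584335 * sqrt(154) /105932912206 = 4.48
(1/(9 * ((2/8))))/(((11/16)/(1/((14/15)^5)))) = 168750/184877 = 0.91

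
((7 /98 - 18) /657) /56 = -251 /515088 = -0.00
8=8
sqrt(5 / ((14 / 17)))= sqrt(1190) / 14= 2.46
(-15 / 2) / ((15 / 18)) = -9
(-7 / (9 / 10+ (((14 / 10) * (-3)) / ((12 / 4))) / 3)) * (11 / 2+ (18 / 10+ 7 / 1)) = -231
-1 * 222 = -222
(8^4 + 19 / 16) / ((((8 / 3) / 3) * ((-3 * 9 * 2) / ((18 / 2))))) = -196665 / 256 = -768.22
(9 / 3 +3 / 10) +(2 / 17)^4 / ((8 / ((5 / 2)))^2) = 22049669 / 6681680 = 3.30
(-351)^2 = 123201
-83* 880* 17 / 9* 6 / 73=-2483360 / 219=-11339.54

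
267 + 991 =1258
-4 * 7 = -28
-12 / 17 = -0.71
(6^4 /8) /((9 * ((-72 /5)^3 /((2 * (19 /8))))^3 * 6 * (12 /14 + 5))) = -93775390625 /45481527688178958336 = -0.00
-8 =-8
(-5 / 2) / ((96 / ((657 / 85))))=-219 / 1088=-0.20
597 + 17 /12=7181 /12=598.42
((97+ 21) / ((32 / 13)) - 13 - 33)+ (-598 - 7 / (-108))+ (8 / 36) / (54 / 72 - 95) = -97066951 / 162864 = -596.00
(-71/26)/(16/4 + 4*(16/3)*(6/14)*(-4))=0.08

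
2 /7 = 0.29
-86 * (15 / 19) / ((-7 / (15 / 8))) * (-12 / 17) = -29025 / 2261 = -12.84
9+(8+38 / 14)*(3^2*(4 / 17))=3771 / 119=31.69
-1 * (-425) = 425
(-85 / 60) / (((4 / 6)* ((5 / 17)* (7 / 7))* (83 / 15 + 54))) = -867 / 7144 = -0.12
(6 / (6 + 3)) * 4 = 8 / 3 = 2.67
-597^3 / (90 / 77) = -1820418369 / 10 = -182041836.90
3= 3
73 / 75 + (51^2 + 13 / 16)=3123343 / 1200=2602.79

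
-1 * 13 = -13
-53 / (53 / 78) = -78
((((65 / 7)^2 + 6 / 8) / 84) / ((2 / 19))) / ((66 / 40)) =1619465 / 271656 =5.96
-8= -8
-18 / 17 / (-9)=2 / 17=0.12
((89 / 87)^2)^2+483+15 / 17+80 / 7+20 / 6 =3406964358071 / 6817481559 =499.74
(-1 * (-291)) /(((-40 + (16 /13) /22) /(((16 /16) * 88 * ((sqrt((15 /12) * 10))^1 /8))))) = -762905 * sqrt(2) /3808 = -283.33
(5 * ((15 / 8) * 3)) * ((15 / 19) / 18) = 375 / 304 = 1.23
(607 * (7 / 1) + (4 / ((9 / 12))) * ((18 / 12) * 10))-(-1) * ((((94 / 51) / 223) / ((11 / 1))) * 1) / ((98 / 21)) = 1263665450 / 291907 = 4329.00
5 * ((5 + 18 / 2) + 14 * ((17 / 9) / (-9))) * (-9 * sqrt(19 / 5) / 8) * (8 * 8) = -7168 * sqrt(95) / 9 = -7762.78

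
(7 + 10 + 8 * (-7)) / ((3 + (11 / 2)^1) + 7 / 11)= -286 / 67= -4.27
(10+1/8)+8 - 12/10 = 16.92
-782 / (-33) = 782 / 33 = 23.70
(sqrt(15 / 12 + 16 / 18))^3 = 77* sqrt(77) / 216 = 3.13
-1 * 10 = -10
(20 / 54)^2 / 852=25 / 155277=0.00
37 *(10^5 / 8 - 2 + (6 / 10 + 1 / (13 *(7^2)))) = 1472897702 / 3185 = 462448.26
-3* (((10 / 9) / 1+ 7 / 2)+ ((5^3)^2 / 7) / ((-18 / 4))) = 61919 / 42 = 1474.26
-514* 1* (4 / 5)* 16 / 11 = -32896 / 55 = -598.11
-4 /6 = -2 /3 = -0.67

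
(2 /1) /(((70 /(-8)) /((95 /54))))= -76 /189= -0.40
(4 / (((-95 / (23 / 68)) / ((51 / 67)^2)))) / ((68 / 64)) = -3312 / 426455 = -0.01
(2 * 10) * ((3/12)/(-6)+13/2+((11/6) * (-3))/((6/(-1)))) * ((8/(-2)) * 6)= -3540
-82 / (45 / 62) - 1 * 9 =-5489 / 45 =-121.98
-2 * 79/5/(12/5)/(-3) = 79/18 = 4.39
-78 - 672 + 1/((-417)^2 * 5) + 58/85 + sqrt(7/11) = -11075338171/14780565 + sqrt(77)/11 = -748.52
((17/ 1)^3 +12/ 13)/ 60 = 63881/ 780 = 81.90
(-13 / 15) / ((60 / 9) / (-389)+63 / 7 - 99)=5057 / 525250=0.01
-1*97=-97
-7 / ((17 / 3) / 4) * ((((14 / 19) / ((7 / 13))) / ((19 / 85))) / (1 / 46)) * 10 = -5023200 / 361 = -13914.68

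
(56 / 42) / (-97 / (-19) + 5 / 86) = 6536 / 25311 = 0.26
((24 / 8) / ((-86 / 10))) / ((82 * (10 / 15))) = -45 / 7052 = -0.01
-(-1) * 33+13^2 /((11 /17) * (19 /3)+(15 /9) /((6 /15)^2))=44063 /987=44.64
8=8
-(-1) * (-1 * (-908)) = 908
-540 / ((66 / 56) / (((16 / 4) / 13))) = -20160 / 143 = -140.98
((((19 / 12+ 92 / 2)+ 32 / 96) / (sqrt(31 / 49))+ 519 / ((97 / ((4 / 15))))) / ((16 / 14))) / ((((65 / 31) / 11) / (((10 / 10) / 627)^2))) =37541 / 2253343950+ 5635* sqrt(31) / 44602272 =0.00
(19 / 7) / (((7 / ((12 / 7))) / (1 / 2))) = 114 / 343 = 0.33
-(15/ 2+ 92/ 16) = -53/ 4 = -13.25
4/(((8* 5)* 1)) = 1/10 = 0.10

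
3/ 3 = 1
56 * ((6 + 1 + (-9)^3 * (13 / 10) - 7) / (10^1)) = -132678 / 25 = -5307.12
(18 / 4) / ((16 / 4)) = 9 / 8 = 1.12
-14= -14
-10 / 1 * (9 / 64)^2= -405 / 2048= -0.20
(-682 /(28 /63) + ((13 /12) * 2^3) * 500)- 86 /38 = 318809 /114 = 2796.57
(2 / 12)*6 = 1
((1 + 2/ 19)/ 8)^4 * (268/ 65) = 13030227/ 8674165760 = 0.00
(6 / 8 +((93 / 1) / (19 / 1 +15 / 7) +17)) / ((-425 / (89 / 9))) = -145871 / 283050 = -0.52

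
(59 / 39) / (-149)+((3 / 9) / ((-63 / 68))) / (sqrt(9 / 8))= -136*sqrt(2) / 567 - 59 / 5811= -0.35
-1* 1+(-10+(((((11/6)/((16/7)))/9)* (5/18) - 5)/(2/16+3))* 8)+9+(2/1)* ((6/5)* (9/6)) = -13531/1215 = -11.14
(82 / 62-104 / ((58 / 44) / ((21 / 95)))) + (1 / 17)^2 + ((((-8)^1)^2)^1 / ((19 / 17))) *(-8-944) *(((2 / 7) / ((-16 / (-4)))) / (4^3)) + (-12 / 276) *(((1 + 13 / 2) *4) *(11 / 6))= -45044637351 / 567687035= -79.35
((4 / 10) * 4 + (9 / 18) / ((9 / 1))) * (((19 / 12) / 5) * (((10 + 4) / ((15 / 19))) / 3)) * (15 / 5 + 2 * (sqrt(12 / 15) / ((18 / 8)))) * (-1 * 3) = -376523 / 13500 - 1506092 * sqrt(5) / 455625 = -35.28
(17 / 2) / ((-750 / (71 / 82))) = -1207 / 123000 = -0.01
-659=-659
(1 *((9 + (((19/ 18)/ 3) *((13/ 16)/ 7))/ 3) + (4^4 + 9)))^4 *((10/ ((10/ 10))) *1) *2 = 3054855777564538858205018405/ 27093939551207424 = 112750520159.35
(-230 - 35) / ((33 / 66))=-530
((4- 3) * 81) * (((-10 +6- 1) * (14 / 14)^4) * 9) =-3645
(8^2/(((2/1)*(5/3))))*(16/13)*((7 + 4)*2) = 33792/65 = 519.88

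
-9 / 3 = -3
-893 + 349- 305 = -849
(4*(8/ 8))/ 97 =4/ 97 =0.04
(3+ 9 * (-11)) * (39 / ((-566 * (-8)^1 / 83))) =-19422 / 283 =-68.63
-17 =-17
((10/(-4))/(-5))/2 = 1/4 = 0.25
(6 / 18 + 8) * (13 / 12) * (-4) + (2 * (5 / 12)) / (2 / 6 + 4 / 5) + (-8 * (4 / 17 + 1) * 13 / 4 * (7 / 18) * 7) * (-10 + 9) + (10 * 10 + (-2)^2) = 2809 / 18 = 156.06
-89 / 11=-8.09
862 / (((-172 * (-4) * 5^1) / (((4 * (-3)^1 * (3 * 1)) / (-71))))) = 0.13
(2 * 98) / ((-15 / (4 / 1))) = -52.27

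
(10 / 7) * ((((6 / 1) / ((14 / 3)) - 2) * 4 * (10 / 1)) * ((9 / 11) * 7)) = -18000 / 77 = -233.77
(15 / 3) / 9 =5 / 9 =0.56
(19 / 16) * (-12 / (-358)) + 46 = 65929 / 1432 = 46.04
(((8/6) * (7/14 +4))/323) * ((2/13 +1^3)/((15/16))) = 96/4199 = 0.02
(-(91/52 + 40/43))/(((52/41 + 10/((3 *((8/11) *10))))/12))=-1360872/73057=-18.63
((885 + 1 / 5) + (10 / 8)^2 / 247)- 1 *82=15871357 / 19760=803.21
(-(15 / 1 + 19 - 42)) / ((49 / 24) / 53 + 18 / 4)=10176 / 5773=1.76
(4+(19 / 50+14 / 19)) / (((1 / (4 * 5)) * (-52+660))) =4861 / 28880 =0.17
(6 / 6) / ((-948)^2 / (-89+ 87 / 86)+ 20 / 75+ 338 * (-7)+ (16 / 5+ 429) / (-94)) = -0.00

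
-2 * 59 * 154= -18172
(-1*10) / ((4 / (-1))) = 5 / 2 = 2.50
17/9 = 1.89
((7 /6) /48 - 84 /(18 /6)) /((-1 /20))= 559.51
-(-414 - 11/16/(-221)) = 1463893/3536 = 414.00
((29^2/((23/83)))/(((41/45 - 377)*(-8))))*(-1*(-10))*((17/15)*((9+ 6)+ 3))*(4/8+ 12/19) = 6888509055/29583152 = 232.85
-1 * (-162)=162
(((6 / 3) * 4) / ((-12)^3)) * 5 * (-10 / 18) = 25 / 1944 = 0.01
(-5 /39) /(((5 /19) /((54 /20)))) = -171 /130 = -1.32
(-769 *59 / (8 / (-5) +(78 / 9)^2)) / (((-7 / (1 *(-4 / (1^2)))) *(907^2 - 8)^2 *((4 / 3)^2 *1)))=-18375255 / 62682200415137744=-0.00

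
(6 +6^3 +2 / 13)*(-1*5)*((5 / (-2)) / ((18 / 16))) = 288800 / 117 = 2468.38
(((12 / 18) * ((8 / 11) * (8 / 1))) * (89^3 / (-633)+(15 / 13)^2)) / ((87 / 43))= -654961337344 / 307130967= -2132.51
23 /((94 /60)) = 690 /47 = 14.68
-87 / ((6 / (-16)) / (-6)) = -1392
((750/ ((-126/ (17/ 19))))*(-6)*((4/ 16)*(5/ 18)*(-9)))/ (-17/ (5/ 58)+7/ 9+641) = -478125/ 10643192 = -0.04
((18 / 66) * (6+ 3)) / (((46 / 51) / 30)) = 20655 / 253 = 81.64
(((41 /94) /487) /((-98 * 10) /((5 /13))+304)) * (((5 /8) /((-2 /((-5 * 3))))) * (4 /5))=-205 /136967776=-0.00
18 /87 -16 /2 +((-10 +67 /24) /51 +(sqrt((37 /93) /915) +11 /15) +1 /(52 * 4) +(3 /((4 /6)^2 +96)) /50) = -36026689631 /5006710800 +sqrt(349835) /28365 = -7.17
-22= -22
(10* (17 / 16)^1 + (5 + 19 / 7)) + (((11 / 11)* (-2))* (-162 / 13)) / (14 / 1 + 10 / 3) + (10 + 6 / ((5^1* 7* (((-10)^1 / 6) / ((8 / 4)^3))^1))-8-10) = 2591787 / 236600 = 10.95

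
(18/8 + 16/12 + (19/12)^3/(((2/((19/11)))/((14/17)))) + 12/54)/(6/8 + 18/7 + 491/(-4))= -14993713/270141696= -0.06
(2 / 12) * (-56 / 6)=-14 / 9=-1.56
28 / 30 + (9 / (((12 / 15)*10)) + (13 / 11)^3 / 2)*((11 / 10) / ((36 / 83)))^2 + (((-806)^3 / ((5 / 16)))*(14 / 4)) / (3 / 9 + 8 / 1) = -40129344324991981 / 57024000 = -703727278.43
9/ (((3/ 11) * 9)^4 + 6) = 43923/ 206429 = 0.21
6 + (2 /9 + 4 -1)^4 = 746647 /6561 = 113.80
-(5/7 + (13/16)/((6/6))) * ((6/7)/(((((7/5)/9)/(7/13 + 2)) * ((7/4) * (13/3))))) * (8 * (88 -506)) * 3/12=955303470/405769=2354.30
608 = 608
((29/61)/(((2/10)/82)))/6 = 5945/183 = 32.49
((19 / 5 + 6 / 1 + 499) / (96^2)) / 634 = 53 / 608640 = 0.00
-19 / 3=-6.33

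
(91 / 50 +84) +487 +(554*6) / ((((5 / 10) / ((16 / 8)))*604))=4490991 / 7550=594.83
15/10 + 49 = 101/2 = 50.50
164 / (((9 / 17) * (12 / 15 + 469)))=13940 / 21141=0.66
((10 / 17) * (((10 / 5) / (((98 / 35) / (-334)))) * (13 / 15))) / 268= -10855 / 23919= -0.45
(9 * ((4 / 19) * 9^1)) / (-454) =-0.04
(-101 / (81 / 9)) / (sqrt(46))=-101 * sqrt(46) / 414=-1.65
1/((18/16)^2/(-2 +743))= 585.48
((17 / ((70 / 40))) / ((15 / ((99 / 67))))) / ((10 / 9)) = 10098 / 11725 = 0.86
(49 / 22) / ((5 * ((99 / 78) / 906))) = 192374 / 605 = 317.97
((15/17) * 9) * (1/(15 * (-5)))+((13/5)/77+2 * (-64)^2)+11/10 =21449347/2618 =8193.03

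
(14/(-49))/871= -2/6097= -0.00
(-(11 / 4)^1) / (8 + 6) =-11 / 56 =-0.20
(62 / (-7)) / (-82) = 31 / 287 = 0.11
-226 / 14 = -113 / 7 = -16.14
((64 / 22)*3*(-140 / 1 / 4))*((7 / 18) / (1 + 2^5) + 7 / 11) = -19600 / 99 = -197.98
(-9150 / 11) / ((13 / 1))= -9150 / 143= -63.99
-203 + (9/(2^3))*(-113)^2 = 14162.12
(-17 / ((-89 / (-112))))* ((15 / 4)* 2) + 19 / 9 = -126829 / 801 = -158.34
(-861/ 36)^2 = 82369/ 144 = 572.01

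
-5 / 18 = -0.28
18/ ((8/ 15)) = 135/ 4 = 33.75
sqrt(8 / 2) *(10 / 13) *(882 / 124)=4410 / 403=10.94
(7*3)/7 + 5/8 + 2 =5.62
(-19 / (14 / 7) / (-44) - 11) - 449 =-40461 / 88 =-459.78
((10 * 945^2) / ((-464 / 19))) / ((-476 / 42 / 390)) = 49629864375 / 3944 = 12583637.01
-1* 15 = -15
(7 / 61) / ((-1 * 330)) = -7 / 20130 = -0.00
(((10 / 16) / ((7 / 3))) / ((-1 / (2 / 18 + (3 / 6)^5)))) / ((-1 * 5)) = 41 / 5376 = 0.01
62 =62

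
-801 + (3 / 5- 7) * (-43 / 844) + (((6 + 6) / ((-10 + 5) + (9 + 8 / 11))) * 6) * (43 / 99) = -10890513 / 13715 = -794.06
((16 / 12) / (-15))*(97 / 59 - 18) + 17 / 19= 23695 / 10089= 2.35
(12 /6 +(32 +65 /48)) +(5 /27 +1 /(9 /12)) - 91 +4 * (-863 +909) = 56105 /432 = 129.87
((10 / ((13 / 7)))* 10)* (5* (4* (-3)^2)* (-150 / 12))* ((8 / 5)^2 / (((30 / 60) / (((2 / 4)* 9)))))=-36288000 / 13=-2791384.62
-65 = -65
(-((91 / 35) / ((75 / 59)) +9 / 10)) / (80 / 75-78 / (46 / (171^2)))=50807 / 855280850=0.00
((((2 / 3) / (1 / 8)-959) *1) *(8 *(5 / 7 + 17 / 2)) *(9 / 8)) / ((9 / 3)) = -369069 / 14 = -26362.07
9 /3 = 3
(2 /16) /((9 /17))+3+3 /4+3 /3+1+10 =15.99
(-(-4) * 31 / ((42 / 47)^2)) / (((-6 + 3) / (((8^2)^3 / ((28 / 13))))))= -58341916672 / 9261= -6299742.65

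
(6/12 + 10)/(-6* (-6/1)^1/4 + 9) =7/12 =0.58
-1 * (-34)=34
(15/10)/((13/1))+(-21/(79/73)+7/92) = -1815377/94484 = -19.21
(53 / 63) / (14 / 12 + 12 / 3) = 106 / 651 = 0.16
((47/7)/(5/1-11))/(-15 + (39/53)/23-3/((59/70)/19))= 3380287/249493608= 0.01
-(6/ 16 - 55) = 437/ 8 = 54.62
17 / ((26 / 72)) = 612 / 13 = 47.08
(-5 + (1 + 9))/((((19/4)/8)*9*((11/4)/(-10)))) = -6400/1881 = -3.40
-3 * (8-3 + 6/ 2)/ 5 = -24/ 5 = -4.80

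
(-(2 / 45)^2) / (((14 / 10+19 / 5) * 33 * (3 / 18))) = -4 / 57915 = -0.00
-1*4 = -4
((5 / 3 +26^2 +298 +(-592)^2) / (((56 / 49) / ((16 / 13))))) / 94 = 7380233 / 1833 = 4026.31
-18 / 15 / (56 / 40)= -6 / 7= -0.86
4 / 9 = 0.44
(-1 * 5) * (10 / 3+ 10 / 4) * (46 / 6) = -223.61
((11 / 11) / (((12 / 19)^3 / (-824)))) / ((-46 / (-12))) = -853.23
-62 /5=-12.40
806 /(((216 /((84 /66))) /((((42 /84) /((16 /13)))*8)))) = 36673 /2376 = 15.43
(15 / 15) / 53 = 0.02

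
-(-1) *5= 5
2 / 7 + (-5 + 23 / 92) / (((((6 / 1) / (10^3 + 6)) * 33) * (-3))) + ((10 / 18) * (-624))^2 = 999467675 / 8316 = 120186.11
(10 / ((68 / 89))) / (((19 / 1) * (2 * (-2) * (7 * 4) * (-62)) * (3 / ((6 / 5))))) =89 / 2242912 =0.00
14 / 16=7 / 8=0.88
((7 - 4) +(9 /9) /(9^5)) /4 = 44287 /59049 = 0.75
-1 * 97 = -97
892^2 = 795664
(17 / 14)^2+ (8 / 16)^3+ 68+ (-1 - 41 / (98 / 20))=3373 / 56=60.23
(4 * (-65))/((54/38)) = -4940/27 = -182.96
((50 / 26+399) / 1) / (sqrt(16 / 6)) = 1303 * sqrt(6) / 13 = 245.51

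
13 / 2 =6.50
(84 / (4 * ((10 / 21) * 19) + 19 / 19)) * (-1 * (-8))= 14112 / 781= 18.07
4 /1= 4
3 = 3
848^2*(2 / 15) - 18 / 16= 11505529 / 120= 95879.41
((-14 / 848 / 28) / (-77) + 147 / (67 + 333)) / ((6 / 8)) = 1199839 / 2448600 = 0.49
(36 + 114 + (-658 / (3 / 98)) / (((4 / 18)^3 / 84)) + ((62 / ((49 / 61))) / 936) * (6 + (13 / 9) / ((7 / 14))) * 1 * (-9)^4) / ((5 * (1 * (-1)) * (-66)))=-498563.54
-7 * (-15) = 105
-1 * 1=-1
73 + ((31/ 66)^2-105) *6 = -403421/ 726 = -555.68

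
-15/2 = -7.50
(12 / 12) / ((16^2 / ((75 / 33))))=25 / 2816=0.01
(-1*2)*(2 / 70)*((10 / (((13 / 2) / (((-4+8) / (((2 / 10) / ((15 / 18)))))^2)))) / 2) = -10000 / 819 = -12.21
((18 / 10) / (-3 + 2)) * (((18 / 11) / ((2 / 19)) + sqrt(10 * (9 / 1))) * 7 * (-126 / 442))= 11907 * sqrt(10) / 1105 + 678699 / 12155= 89.91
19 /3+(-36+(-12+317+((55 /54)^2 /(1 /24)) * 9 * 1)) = 13484 /27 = 499.41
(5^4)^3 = 244140625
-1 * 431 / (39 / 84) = -12068 / 13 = -928.31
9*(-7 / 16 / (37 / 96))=-378 / 37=-10.22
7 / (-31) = -0.23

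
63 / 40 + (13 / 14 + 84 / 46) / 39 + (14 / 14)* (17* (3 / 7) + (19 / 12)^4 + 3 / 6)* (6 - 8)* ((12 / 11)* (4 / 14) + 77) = -1651155027107 / 759507840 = -2173.98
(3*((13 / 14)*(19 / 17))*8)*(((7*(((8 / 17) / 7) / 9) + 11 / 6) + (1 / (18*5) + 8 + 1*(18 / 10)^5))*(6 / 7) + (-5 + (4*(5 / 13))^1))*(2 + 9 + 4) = 70160740716 / 8850625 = 7927.21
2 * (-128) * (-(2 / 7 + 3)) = 5888 / 7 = 841.14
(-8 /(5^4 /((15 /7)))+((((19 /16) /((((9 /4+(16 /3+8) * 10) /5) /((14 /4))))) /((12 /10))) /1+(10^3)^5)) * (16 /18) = 22778000000000002284607 /25625250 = 888888888888888.98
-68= -68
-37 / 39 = -0.95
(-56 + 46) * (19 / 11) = -190 / 11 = -17.27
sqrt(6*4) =2*sqrt(6) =4.90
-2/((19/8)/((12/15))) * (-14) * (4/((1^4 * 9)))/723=3584/618165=0.01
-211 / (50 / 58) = -6119 / 25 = -244.76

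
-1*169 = -169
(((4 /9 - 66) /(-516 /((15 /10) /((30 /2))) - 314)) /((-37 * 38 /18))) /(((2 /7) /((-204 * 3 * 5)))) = 26550 /16169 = 1.64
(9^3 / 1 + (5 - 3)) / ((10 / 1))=731 / 10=73.10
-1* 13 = -13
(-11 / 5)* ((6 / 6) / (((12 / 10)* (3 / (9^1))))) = -11 / 2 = -5.50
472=472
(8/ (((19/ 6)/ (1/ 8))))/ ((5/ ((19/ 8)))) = 3/ 20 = 0.15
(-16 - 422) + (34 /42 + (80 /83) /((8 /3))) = -761393 /1743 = -436.83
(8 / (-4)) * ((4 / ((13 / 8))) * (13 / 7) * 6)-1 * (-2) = -370 / 7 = -52.86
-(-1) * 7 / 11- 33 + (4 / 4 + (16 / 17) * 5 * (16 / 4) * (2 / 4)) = -4105 / 187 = -21.95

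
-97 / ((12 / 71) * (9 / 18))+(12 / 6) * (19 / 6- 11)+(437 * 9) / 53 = -115465 / 106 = -1089.29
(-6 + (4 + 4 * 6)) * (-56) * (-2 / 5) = 2464 / 5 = 492.80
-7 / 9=-0.78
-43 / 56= -0.77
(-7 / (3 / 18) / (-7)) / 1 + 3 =9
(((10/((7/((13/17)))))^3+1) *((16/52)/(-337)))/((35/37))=-574559532/258393855265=-0.00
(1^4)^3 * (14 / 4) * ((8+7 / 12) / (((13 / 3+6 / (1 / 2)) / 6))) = 309 / 28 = 11.04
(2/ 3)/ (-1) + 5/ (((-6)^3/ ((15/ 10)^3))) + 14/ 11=1115/ 2112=0.53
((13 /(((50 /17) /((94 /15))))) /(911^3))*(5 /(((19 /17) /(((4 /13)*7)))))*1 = 380324 /1077382694175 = 0.00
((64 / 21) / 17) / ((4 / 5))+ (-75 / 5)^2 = 80405 / 357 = 225.22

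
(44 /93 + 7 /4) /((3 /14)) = 5789 /558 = 10.37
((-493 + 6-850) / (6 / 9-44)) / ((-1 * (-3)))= 1337 / 130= 10.28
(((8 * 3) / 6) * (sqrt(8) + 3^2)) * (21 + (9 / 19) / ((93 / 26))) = 99576 * sqrt(2) / 589 + 448092 / 589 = 999.85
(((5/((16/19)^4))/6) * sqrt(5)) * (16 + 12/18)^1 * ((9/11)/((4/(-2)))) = -16290125 * sqrt(5)/1441792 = -25.26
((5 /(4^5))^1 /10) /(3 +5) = 1 /16384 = 0.00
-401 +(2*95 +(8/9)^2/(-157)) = -2683351/12717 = -211.01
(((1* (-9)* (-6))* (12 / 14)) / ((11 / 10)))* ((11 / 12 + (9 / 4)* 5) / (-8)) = -9855 / 154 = -63.99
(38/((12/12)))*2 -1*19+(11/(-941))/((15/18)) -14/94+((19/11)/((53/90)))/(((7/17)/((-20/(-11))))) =692787515278/9926971285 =69.79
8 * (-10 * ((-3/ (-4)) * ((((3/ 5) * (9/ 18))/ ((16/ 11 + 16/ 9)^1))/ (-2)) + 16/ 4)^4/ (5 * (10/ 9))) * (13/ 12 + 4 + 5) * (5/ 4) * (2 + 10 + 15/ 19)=-9365502762163332890805249/ 16320875724800000000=-573835.80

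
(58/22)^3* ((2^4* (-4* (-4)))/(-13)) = -360.84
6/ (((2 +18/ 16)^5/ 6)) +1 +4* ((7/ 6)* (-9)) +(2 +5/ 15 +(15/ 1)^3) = 97747679569/ 29296875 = 3336.45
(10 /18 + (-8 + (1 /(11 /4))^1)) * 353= -247453 /99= -2499.53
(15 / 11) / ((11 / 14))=210 / 121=1.74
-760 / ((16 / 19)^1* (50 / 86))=-15523 / 10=-1552.30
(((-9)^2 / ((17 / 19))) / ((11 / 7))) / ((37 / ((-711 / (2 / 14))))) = -53617221 / 6919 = -7749.27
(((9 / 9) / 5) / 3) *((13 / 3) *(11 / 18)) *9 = 143 / 90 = 1.59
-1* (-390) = 390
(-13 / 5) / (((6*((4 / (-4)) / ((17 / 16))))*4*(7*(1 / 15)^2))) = 3315 / 896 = 3.70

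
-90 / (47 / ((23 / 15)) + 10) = -414 / 187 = -2.21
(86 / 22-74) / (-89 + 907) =-771 / 8998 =-0.09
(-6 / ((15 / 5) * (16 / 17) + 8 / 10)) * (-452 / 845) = 11526 / 13013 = 0.89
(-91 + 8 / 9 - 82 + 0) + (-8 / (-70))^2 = -1897381 / 11025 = -172.10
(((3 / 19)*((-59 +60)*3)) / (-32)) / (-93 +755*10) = -9 / 4533856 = -0.00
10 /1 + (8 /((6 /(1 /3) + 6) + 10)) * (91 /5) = 1214 /85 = 14.28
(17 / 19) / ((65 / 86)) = 1462 / 1235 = 1.18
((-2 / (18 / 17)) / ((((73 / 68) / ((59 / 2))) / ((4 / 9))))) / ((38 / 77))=-5251708 / 112347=-46.75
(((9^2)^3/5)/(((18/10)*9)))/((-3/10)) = -21870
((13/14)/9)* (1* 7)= 13/18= 0.72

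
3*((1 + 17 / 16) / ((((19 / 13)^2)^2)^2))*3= 0.89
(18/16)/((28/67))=603/224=2.69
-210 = -210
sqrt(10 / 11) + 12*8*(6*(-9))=-5184 + sqrt(110) / 11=-5183.05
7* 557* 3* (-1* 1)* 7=-81879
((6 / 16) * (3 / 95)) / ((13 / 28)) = 63 / 2470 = 0.03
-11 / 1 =-11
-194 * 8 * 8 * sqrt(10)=-12416 * sqrt(10)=-39262.84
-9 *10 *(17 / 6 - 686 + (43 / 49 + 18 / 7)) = 2997555 / 49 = 61174.59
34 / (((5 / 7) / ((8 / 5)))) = 1904 / 25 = 76.16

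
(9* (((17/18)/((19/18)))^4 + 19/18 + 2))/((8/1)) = 8671033/2085136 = 4.16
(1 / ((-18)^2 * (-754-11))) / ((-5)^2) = -1 / 6196500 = -0.00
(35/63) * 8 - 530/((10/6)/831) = -2378282/9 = -264253.56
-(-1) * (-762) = -762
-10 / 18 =-5 / 9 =-0.56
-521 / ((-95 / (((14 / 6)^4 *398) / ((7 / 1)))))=71123794 / 7695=9242.86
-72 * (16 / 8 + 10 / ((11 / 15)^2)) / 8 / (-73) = 22428 / 8833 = 2.54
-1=-1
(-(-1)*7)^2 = 49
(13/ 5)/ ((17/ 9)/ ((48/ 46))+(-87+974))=0.00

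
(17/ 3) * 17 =289/ 3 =96.33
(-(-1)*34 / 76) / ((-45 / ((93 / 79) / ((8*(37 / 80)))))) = -527 / 166611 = -0.00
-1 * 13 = -13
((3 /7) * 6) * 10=180 /7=25.71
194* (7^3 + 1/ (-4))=66493.50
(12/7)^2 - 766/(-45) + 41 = 134419/2205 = 60.96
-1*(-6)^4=-1296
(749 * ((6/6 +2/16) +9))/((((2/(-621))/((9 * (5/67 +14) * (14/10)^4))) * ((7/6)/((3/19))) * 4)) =-38769559.72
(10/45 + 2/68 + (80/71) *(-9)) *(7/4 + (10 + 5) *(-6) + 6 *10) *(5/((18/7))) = 849743615/1564272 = 543.22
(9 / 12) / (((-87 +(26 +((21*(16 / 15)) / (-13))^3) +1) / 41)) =-33778875 / 71529712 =-0.47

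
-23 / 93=-0.25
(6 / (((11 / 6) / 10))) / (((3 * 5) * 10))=12 / 55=0.22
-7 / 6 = -1.17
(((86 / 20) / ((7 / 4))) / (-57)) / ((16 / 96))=-172 / 665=-0.26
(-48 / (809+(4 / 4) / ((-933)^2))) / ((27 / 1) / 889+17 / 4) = -74291013216 / 5359508944021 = -0.01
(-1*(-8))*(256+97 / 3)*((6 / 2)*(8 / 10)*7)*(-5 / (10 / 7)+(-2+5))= -19376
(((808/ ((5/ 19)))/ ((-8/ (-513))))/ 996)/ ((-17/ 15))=-174.42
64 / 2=32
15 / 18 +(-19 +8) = -61 / 6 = -10.17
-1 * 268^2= -71824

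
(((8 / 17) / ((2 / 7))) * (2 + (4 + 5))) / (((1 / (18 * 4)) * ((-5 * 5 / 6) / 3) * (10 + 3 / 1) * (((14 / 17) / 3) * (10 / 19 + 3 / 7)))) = -11376288 / 41275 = -275.62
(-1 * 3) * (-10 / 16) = 15 / 8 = 1.88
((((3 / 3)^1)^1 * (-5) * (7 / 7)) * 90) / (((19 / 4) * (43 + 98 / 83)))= -2.14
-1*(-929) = 929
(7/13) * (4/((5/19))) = 532/65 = 8.18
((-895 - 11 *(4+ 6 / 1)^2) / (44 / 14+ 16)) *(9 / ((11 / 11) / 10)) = -628425 / 67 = -9379.48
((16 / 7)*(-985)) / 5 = -3152 / 7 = -450.29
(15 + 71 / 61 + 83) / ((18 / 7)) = 42343 / 1098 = 38.56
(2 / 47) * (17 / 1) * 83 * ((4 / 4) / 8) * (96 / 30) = 5644 / 235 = 24.02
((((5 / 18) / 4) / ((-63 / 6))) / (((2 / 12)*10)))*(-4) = 1 / 63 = 0.02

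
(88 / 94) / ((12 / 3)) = 11 / 47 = 0.23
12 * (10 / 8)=15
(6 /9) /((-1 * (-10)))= 1 /15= 0.07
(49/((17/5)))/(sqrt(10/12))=15.79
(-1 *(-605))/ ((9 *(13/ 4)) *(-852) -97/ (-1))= -605/ 24824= -0.02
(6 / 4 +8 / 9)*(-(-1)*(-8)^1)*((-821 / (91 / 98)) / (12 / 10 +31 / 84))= 10769.06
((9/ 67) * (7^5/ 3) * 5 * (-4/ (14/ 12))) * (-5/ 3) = 1440600/ 67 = 21501.49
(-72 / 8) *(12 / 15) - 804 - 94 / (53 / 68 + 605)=-811.36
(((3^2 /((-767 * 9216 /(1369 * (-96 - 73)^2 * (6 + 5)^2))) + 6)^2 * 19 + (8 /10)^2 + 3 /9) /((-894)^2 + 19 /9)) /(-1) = -565077837954300023739 /656391032877875200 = -860.89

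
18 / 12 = 3 / 2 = 1.50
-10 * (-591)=5910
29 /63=0.46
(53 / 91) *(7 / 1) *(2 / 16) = 53 / 104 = 0.51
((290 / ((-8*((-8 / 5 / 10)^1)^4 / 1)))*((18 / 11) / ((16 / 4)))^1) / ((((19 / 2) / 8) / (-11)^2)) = -5607421875 / 2432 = -2305683.34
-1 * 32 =-32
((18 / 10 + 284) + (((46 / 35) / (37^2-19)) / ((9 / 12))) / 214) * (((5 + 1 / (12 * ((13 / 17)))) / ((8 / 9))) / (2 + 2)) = 1727417856587 / 4206384000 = 410.67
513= 513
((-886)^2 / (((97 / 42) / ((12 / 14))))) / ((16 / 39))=68883399 / 97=710138.13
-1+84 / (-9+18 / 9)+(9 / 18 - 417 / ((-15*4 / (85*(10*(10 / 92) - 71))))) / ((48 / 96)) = -1900128 / 23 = -82614.26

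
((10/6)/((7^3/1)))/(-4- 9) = -5/13377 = -0.00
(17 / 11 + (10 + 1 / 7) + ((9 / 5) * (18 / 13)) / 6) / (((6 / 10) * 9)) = 6731 / 3003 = 2.24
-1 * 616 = -616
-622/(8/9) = -2799/4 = -699.75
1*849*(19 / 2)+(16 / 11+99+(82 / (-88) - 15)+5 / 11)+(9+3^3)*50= 9950.48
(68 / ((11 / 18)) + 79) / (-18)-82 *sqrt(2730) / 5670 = -2093 / 198-41 *sqrt(2730) / 2835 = -11.33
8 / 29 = 0.28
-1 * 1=-1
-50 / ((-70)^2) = -0.01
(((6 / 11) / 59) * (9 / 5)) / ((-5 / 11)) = -54 / 1475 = -0.04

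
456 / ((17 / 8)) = 3648 / 17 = 214.59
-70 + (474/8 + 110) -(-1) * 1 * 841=3761/4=940.25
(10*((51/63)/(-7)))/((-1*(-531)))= -170/78057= -0.00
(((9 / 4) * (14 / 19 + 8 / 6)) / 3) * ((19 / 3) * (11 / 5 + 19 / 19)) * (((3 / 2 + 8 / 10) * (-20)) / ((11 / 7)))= -151984 / 165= -921.12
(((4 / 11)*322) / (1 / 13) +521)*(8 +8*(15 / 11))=4674800 / 121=38634.71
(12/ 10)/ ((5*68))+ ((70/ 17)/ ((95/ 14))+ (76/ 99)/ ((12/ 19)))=8757679/ 4796550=1.83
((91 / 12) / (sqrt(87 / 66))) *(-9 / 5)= -273 *sqrt(638) / 580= -11.89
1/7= 0.14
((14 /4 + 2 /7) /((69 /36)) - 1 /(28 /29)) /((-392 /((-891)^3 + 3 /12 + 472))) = 1711780946975 /1009792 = 1695181.73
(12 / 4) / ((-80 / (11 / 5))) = -33 / 400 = -0.08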